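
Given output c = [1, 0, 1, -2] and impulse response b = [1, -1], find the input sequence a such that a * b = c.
Deconvolve c=[1, 0, 1, -2] by b=[1, -1]. Since b[0]=1, solve forward: a[0] = c[0] / 1 = 1; a[1] = (c[1] - 1×-1) / 1 = 1; a[2] = (c[2] - 1×-1) / 1 = 2. So a = [1, 1, 2]. Check by forward convolution: c[0] = 1×1 = 1; c[1] = 1×-1 + 1×1 = 0; c[2] = 1×-1 + 2×1 = 1; c[3] = 2×-1 = -2

[1, 1, 2]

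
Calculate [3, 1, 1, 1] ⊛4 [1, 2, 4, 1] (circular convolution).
Use y[k] = Σ_j f[j]·g[(k-j) mod 4]. y[0] = 3×1 + 1×1 + 1×4 + 1×2 = 10; y[1] = 3×2 + 1×1 + 1×1 + 1×4 = 12; y[2] = 3×4 + 1×2 + 1×1 + 1×1 = 16; y[3] = 3×1 + 1×4 + 1×2 + 1×1 = 10. Result: [10, 12, 16, 10]

[10, 12, 16, 10]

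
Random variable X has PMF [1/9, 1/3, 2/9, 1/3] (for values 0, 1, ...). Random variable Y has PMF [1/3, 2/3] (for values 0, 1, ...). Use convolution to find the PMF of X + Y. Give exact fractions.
P(X+Y=k) = Σ_i P(X=i)·P(Y=k-i) — a convolution of [1/9, 1/3, 2/9, 1/3] and [1/3, 2/3]. P(X+Y=0) = (1/9)×(1/3) = 1/27; P(X+Y=1) = (1/9)×(2/3) + (1/3)×(1/3) = 2/27 + 1/9 = 5/27; P(X+Y=2) = (1/3)×(2/3) + (2/9)×(1/3) = 2/9 + 2/27 = 8/27; P(X+Y=3) = (2/9)×(2/3) + (1/3)×(1/3) = 4/27 + 1/9 = 7/27; P(X+Y=4) = (1/3)×(2/3) = 2/9. PMF: [1/27, 5/27, 8/27, 7/27, 2/9] (sums to 1 ✓)

[1/27, 5/27, 8/27, 7/27, 2/9]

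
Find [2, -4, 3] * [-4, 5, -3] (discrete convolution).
y[0] = 2×-4 = -8; y[1] = 2×5 + -4×-4 = 26; y[2] = 2×-3 + -4×5 + 3×-4 = -38; y[3] = -4×-3 + 3×5 = 27; y[4] = 3×-3 = -9

[-8, 26, -38, 27, -9]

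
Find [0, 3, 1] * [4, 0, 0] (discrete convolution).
y[0] = 0×4 = 0; y[1] = 0×0 + 3×4 = 12; y[2] = 0×0 + 3×0 + 1×4 = 4; y[3] = 3×0 + 1×0 = 0; y[4] = 1×0 = 0

[0, 12, 4, 0, 0]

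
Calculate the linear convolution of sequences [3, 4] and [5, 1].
y[0] = 3×5 = 15; y[1] = 3×1 + 4×5 = 23; y[2] = 4×1 = 4

[15, 23, 4]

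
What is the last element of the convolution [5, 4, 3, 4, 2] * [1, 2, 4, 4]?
Use y[k] = Σ_i a[i]·b[k-i] at k=7. y[7] = 2×4 = 8

8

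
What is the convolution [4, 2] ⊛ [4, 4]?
y[0] = 4×4 = 16; y[1] = 4×4 + 2×4 = 24; y[2] = 2×4 = 8

[16, 24, 8]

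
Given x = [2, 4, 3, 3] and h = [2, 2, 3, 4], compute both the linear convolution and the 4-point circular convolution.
Linear: y_lin[0] = 2×2 = 4; y_lin[1] = 2×2 + 4×2 = 12; y_lin[2] = 2×3 + 4×2 + 3×2 = 20; y_lin[3] = 2×4 + 4×3 + 3×2 + 3×2 = 32; y_lin[4] = 4×4 + 3×3 + 3×2 = 31; y_lin[5] = 3×4 + 3×3 = 21; y_lin[6] = 3×4 = 12 → [4, 12, 20, 32, 31, 21, 12]. Circular (length 4): y[0] = 2×2 + 4×4 + 3×3 + 3×2 = 35; y[1] = 2×2 + 4×2 + 3×4 + 3×3 = 33; y[2] = 2×3 + 4×2 + 3×2 + 3×4 = 32; y[3] = 2×4 + 4×3 + 3×2 + 3×2 = 32 → [35, 33, 32, 32]

Linear: [4, 12, 20, 32, 31, 21, 12], Circular: [35, 33, 32, 32]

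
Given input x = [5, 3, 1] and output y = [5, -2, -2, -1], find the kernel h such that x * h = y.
Output length 4 = len(x) + len(h) - 1 ⇒ len(h) = 2. Solve h forward using h[k] = (y[k] - Σ_{i≥1} x[i]·h[k-i]) / x[0]: h[0] = y[0] / x[0] = 5 / 5 = 1; h[1] = (y[1] - 3×1) / x[0] = (-2 - 3×1) / 5 = -1. So h = [1, -1]. Forward-check [5, 3, 1] * [1, -1]: y[0] = 5×1 = 5; y[1] = 5×-1 + 3×1 = -2; y[2] = 3×-1 + 1×1 = -2; y[3] = 1×-1 = -1 → [5, -2, -2, -1] ✓

[1, -1]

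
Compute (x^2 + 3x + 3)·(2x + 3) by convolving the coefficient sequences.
Ascending coefficients: a = [3, 3, 1], b = [3, 2]. c[0] = 3×3 = 9; c[1] = 3×2 + 3×3 = 15; c[2] = 3×2 + 1×3 = 9; c[3] = 1×2 = 2. Result coefficients: [9, 15, 9, 2] → 2x^3 + 9x^2 + 15x + 9

2x^3 + 9x^2 + 15x + 9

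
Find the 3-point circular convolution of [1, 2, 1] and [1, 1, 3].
Use y[k] = Σ_j f[j]·g[(k-j) mod 3]. y[0] = 1×1 + 2×3 + 1×1 = 8; y[1] = 1×1 + 2×1 + 1×3 = 6; y[2] = 1×3 + 2×1 + 1×1 = 6. Result: [8, 6, 6]

[8, 6, 6]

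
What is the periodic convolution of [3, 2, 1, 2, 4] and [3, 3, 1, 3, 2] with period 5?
Use y[k] = Σ_j f[j]·g[(k-j) mod 5]. y[0] = 3×3 + 2×2 + 1×3 + 2×1 + 4×3 = 30; y[1] = 3×3 + 2×3 + 1×2 + 2×3 + 4×1 = 27; y[2] = 3×1 + 2×3 + 1×3 + 2×2 + 4×3 = 28; y[3] = 3×3 + 2×1 + 1×3 + 2×3 + 4×2 = 28; y[4] = 3×2 + 2×3 + 1×1 + 2×3 + 4×3 = 31. Result: [30, 27, 28, 28, 31]

[30, 27, 28, 28, 31]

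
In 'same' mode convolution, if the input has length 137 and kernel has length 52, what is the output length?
'Same' mode returns an output with the same length as the input: 137

137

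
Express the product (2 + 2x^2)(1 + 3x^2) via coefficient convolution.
Ascending coefficients: a = [2, 0, 2], b = [1, 0, 3]. c[0] = 2×1 = 2; c[1] = 2×0 + 0×1 = 0; c[2] = 2×3 + 0×0 + 2×1 = 8; c[3] = 0×3 + 2×0 = 0; c[4] = 2×3 = 6. Result coefficients: [2, 0, 8, 0, 6] → 2 + 8x^2 + 6x^4

2 + 8x^2 + 6x^4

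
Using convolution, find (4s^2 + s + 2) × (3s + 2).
Ascending coefficients: a = [2, 1, 4], b = [2, 3]. c[0] = 2×2 = 4; c[1] = 2×3 + 1×2 = 8; c[2] = 1×3 + 4×2 = 11; c[3] = 4×3 = 12. Result coefficients: [4, 8, 11, 12] → 12s^3 + 11s^2 + 8s + 4

12s^3 + 11s^2 + 8s + 4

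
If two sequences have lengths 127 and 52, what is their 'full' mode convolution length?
Linear/full convolution length: m + n - 1 = 127 + 52 - 1 = 178

178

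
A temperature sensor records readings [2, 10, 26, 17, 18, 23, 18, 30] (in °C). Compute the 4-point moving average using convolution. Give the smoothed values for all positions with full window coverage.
4-point moving average kernel = [1, 1, 1, 1]. Apply in 'valid' mode (full window coverage): avg[0] = (2 + 10 + 26 + 17) / 4 = 13.75; avg[1] = (10 + 26 + 17 + 18) / 4 = 17.75; avg[2] = (26 + 17 + 18 + 23) / 4 = 21.0; avg[3] = (17 + 18 + 23 + 18) / 4 = 19.0; avg[4] = (18 + 23 + 18 + 30) / 4 = 22.25. Smoothed values: [13.75, 17.75, 21.0, 19.0, 22.25]

[13.75, 17.75, 21.0, 19.0, 22.25]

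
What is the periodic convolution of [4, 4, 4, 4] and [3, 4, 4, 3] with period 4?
Use y[k] = Σ_j x[j]·h[(k-j) mod 4]. y[0] = 4×3 + 4×3 + 4×4 + 4×4 = 56; y[1] = 4×4 + 4×3 + 4×3 + 4×4 = 56; y[2] = 4×4 + 4×4 + 4×3 + 4×3 = 56; y[3] = 4×3 + 4×4 + 4×4 + 4×3 = 56. Result: [56, 56, 56, 56]

[56, 56, 56, 56]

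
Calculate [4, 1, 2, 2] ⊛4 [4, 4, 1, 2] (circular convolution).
Use y[k] = Σ_j f[j]·g[(k-j) mod 4]. y[0] = 4×4 + 1×2 + 2×1 + 2×4 = 28; y[1] = 4×4 + 1×4 + 2×2 + 2×1 = 26; y[2] = 4×1 + 1×4 + 2×4 + 2×2 = 20; y[3] = 4×2 + 1×1 + 2×4 + 2×4 = 25. Result: [28, 26, 20, 25]

[28, 26, 20, 25]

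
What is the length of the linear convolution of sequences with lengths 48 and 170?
Linear/full convolution length: m + n - 1 = 48 + 170 - 1 = 217

217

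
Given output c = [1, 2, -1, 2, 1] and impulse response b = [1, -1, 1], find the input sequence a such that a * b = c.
Deconvolve c=[1, 2, -1, 2, 1] by b=[1, -1, 1]. Since b[0]=1, solve forward: a[0] = c[0] / 1 = 1; a[1] = (c[1] - 1×-1) / 1 = 3; a[2] = (c[2] - 3×-1 - 1×1) / 1 = 1. So a = [1, 3, 1]. Check by forward convolution: c[0] = 1×1 = 1; c[1] = 1×-1 + 3×1 = 2; c[2] = 1×1 + 3×-1 + 1×1 = -1; c[3] = 3×1 + 1×-1 = 2; c[4] = 1×1 = 1

[1, 3, 1]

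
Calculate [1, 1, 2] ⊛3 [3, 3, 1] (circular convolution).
Use y[k] = Σ_j u[j]·v[(k-j) mod 3]. y[0] = 1×3 + 1×1 + 2×3 = 10; y[1] = 1×3 + 1×3 + 2×1 = 8; y[2] = 1×1 + 1×3 + 2×3 = 10. Result: [10, 8, 10]

[10, 8, 10]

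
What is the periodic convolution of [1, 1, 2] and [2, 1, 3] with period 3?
Use y[k] = Σ_j s[j]·t[(k-j) mod 3]. y[0] = 1×2 + 1×3 + 2×1 = 7; y[1] = 1×1 + 1×2 + 2×3 = 9; y[2] = 1×3 + 1×1 + 2×2 = 8. Result: [7, 9, 8]

[7, 9, 8]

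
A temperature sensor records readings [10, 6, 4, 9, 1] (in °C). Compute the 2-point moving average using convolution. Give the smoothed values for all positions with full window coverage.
2-point moving average kernel = [1, 1]. Apply in 'valid' mode (full window coverage): avg[0] = (10 + 6) / 2 = 8.0; avg[1] = (6 + 4) / 2 = 5.0; avg[2] = (4 + 9) / 2 = 6.5; avg[3] = (9 + 1) / 2 = 5.0. Smoothed values: [8.0, 5.0, 6.5, 5.0]

[8.0, 5.0, 6.5, 5.0]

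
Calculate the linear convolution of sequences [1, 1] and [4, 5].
y[0] = 1×4 = 4; y[1] = 1×5 + 1×4 = 9; y[2] = 1×5 = 5

[4, 9, 5]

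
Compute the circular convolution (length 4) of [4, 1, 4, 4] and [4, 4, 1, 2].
Use y[k] = Σ_j u[j]·v[(k-j) mod 4]. y[0] = 4×4 + 1×2 + 4×1 + 4×4 = 38; y[1] = 4×4 + 1×4 + 4×2 + 4×1 = 32; y[2] = 4×1 + 1×4 + 4×4 + 4×2 = 32; y[3] = 4×2 + 1×1 + 4×4 + 4×4 = 41. Result: [38, 32, 32, 41]

[38, 32, 32, 41]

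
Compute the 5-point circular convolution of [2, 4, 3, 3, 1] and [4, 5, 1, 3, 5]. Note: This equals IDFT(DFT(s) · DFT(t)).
Either evaluate y[k] = Σ_j s[j]·t[(k-j) mod 5] directly, or use IDFT(DFT(s) · DFT(t)). y[0] = 2×4 + 4×5 + 3×3 + 3×1 + 1×5 = 45; y[1] = 2×5 + 4×4 + 3×5 + 3×3 + 1×1 = 51; y[2] = 2×1 + 4×5 + 3×4 + 3×5 + 1×3 = 52; y[3] = 2×3 + 4×1 + 3×5 + 3×4 + 1×5 = 42; y[4] = 2×5 + 4×3 + 3×1 + 3×5 + 1×4 = 44. Result: [45, 51, 52, 42, 44]

[45, 51, 52, 42, 44]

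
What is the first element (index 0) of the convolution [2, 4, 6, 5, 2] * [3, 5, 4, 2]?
Use y[k] = Σ_i a[i]·b[k-i] at k=0. y[0] = 2×3 = 6

6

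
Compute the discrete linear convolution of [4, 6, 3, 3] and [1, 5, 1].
y[0] = 4×1 = 4; y[1] = 4×5 + 6×1 = 26; y[2] = 4×1 + 6×5 + 3×1 = 37; y[3] = 6×1 + 3×5 + 3×1 = 24; y[4] = 3×1 + 3×5 = 18; y[5] = 3×1 = 3

[4, 26, 37, 24, 18, 3]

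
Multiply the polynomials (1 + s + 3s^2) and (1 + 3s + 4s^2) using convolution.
Ascending coefficients: a = [1, 1, 3], b = [1, 3, 4]. c[0] = 1×1 = 1; c[1] = 1×3 + 1×1 = 4; c[2] = 1×4 + 1×3 + 3×1 = 10; c[3] = 1×4 + 3×3 = 13; c[4] = 3×4 = 12. Result coefficients: [1, 4, 10, 13, 12] → 1 + 4s + 10s^2 + 13s^3 + 12s^4

1 + 4s + 10s^2 + 13s^3 + 12s^4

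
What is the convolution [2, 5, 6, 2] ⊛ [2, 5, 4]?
y[0] = 2×2 = 4; y[1] = 2×5 + 5×2 = 20; y[2] = 2×4 + 5×5 + 6×2 = 45; y[3] = 5×4 + 6×5 + 2×2 = 54; y[4] = 6×4 + 2×5 = 34; y[5] = 2×4 = 8

[4, 20, 45, 54, 34, 8]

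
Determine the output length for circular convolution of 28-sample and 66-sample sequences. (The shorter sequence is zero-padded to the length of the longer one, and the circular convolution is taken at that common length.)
Circular convolution (zero-padding the shorter input) has length max(m, n) = max(28, 66) = 66

66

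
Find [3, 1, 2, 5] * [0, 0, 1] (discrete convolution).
y[0] = 3×0 = 0; y[1] = 3×0 + 1×0 = 0; y[2] = 3×1 + 1×0 + 2×0 = 3; y[3] = 1×1 + 2×0 + 5×0 = 1; y[4] = 2×1 + 5×0 = 2; y[5] = 5×1 = 5

[0, 0, 3, 1, 2, 5]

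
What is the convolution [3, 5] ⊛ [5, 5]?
y[0] = 3×5 = 15; y[1] = 3×5 + 5×5 = 40; y[2] = 5×5 = 25

[15, 40, 25]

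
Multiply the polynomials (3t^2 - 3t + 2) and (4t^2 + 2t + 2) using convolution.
Ascending coefficients: a = [2, -3, 3], b = [2, 2, 4]. c[0] = 2×2 = 4; c[1] = 2×2 + -3×2 = -2; c[2] = 2×4 + -3×2 + 3×2 = 8; c[3] = -3×4 + 3×2 = -6; c[4] = 3×4 = 12. Result coefficients: [4, -2, 8, -6, 12] → 12t^4 - 6t^3 + 8t^2 - 2t + 4

12t^4 - 6t^3 + 8t^2 - 2t + 4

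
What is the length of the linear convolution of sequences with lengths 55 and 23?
Linear/full convolution length: m + n - 1 = 55 + 23 - 1 = 77

77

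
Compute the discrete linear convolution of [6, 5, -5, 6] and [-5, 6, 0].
y[0] = 6×-5 = -30; y[1] = 6×6 + 5×-5 = 11; y[2] = 6×0 + 5×6 + -5×-5 = 55; y[3] = 5×0 + -5×6 + 6×-5 = -60; y[4] = -5×0 + 6×6 = 36; y[5] = 6×0 = 0

[-30, 11, 55, -60, 36, 0]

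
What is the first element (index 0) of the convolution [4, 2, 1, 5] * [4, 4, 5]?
Use y[k] = Σ_i a[i]·b[k-i] at k=0. y[0] = 4×4 = 16

16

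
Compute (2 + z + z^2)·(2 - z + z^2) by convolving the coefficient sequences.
Ascending coefficients: a = [2, 1, 1], b = [2, -1, 1]. c[0] = 2×2 = 4; c[1] = 2×-1 + 1×2 = 0; c[2] = 2×1 + 1×-1 + 1×2 = 3; c[3] = 1×1 + 1×-1 = 0; c[4] = 1×1 = 1. Result coefficients: [4, 0, 3, 0, 1] → 4 + 3z^2 + z^4

4 + 3z^2 + z^4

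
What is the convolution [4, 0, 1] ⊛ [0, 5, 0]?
y[0] = 4×0 = 0; y[1] = 4×5 + 0×0 = 20; y[2] = 4×0 + 0×5 + 1×0 = 0; y[3] = 0×0 + 1×5 = 5; y[4] = 1×0 = 0

[0, 20, 0, 5, 0]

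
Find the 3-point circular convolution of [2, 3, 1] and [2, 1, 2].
Use y[k] = Σ_j x[j]·h[(k-j) mod 3]. y[0] = 2×2 + 3×2 + 1×1 = 11; y[1] = 2×1 + 3×2 + 1×2 = 10; y[2] = 2×2 + 3×1 + 1×2 = 9. Result: [11, 10, 9]

[11, 10, 9]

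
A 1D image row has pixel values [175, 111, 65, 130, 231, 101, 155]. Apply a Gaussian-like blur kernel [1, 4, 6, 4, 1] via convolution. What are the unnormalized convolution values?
Convolve image row [175, 111, 65, 130, 231, 101, 155] with kernel [1, 4, 6, 4, 1]: y[0] = 175×1 = 175; y[1] = 175×4 + 111×1 = 811; y[2] = 175×6 + 111×4 + 65×1 = 1559; y[3] = 175×4 + 111×6 + 65×4 + 130×1 = 1756; y[4] = 175×1 + 111×4 + 65×6 + 130×4 + 231×1 = 1760; y[5] = 111×1 + 65×4 + 130×6 + 231×4 + 101×1 = 2176; y[6] = 65×1 + 130×4 + 231×6 + 101×4 + 155×1 = 2530; y[7] = 130×1 + 231×4 + 101×6 + 155×4 = 2280; y[8] = 231×1 + 101×4 + 155×6 = 1565; y[9] = 101×1 + 155×4 = 721; y[10] = 155×1 = 155 → [175, 811, 1559, 1756, 1760, 2176, 2530, 2280, 1565, 721, 155]. Normalization factor = sum(kernel) = 16.

[175, 811, 1559, 1756, 1760, 2176, 2530, 2280, 1565, 721, 155]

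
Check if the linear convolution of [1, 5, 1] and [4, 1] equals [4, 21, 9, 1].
Recompute linear convolution of [1, 5, 1] and [4, 1]: y[0] = 1×4 = 4; y[1] = 1×1 + 5×4 = 21; y[2] = 5×1 + 1×4 = 9; y[3] = 1×1 = 1 → [4, 21, 9, 1]. Given [4, 21, 9, 1] matches, so answer: Yes

Yes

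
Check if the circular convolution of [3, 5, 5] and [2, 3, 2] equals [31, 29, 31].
Recompute circular convolution of [3, 5, 5] and [2, 3, 2]: y[0] = 3×2 + 5×2 + 5×3 = 31; y[1] = 3×3 + 5×2 + 5×2 = 29; y[2] = 3×2 + 5×3 + 5×2 = 31 → [31, 29, 31]. Given [31, 29, 31] matches, so answer: Yes

Yes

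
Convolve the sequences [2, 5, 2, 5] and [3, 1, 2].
y[0] = 2×3 = 6; y[1] = 2×1 + 5×3 = 17; y[2] = 2×2 + 5×1 + 2×3 = 15; y[3] = 5×2 + 2×1 + 5×3 = 27; y[4] = 2×2 + 5×1 = 9; y[5] = 5×2 = 10

[6, 17, 15, 27, 9, 10]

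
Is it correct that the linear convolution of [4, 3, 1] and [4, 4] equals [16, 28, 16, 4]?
Recompute linear convolution of [4, 3, 1] and [4, 4]: y[0] = 4×4 = 16; y[1] = 4×4 + 3×4 = 28; y[2] = 3×4 + 1×4 = 16; y[3] = 1×4 = 4 → [16, 28, 16, 4]. Given [16, 28, 16, 4] matches, so answer: Yes

Yes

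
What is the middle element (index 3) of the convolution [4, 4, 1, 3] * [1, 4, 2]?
Use y[k] = Σ_i a[i]·b[k-i] at k=3. y[3] = 4×2 + 1×4 + 3×1 = 15

15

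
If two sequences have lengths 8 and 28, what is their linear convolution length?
Linear/full convolution length: m + n - 1 = 8 + 28 - 1 = 35

35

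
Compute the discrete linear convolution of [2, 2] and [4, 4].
y[0] = 2×4 = 8; y[1] = 2×4 + 2×4 = 16; y[2] = 2×4 = 8

[8, 16, 8]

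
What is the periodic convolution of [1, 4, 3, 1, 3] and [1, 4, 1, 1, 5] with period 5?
Use y[k] = Σ_j f[j]·g[(k-j) mod 5]. y[0] = 1×1 + 4×5 + 3×1 + 1×1 + 3×4 = 37; y[1] = 1×4 + 4×1 + 3×5 + 1×1 + 3×1 = 27; y[2] = 1×1 + 4×4 + 3×1 + 1×5 + 3×1 = 28; y[3] = 1×1 + 4×1 + 3×4 + 1×1 + 3×5 = 33; y[4] = 1×5 + 4×1 + 3×1 + 1×4 + 3×1 = 19. Result: [37, 27, 28, 33, 19]

[37, 27, 28, 33, 19]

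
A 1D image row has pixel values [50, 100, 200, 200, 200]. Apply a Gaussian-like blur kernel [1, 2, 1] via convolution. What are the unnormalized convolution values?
Convolve image row [50, 100, 200, 200, 200] with kernel [1, 2, 1]: y[0] = 50×1 = 50; y[1] = 50×2 + 100×1 = 200; y[2] = 50×1 + 100×2 + 200×1 = 450; y[3] = 100×1 + 200×2 + 200×1 = 700; y[4] = 200×1 + 200×2 + 200×1 = 800; y[5] = 200×1 + 200×2 = 600; y[6] = 200×1 = 200 → [50, 200, 450, 700, 800, 600, 200]. Normalization factor = sum(kernel) = 4.

[50, 200, 450, 700, 800, 600, 200]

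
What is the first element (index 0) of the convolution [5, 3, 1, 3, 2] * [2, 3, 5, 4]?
Use y[k] = Σ_i a[i]·b[k-i] at k=0. y[0] = 5×2 = 10

10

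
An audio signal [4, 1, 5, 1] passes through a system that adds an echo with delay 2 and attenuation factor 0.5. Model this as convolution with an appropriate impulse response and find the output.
Direct-path + delayed-attenuated-path model → impulse response h = [1, 0, 0.5] (1 at lag 0, 0.5 at lag 2). Output y[n] = x[n] + 0.5·x[n - 2] (with x[n] = 0 outside 0..3): y[0] = 4 + 0.5×0 = 4; y[1] = 1 + 0.5×0 = 1; y[2] = 5 + 0.5×4 = 7.0; y[3] = 1 + 0.5×1 = 1.5; y[4] = 0 + 0.5×5 = 2.5; y[5] = 0 + 0.5×1 = 0.5. So y = [4, 1, 7.0, 1.5, 2.5, 0.5]

[4, 1, 7.0, 1.5, 2.5, 0.5]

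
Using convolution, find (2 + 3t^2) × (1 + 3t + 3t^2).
Ascending coefficients: a = [2, 0, 3], b = [1, 3, 3]. c[0] = 2×1 = 2; c[1] = 2×3 + 0×1 = 6; c[2] = 2×3 + 0×3 + 3×1 = 9; c[3] = 0×3 + 3×3 = 9; c[4] = 3×3 = 9. Result coefficients: [2, 6, 9, 9, 9] → 2 + 6t + 9t^2 + 9t^3 + 9t^4

2 + 6t + 9t^2 + 9t^3 + 9t^4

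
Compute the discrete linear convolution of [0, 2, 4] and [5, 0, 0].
y[0] = 0×5 = 0; y[1] = 0×0 + 2×5 = 10; y[2] = 0×0 + 2×0 + 4×5 = 20; y[3] = 2×0 + 4×0 = 0; y[4] = 4×0 = 0

[0, 10, 20, 0, 0]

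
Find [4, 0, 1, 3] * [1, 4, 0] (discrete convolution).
y[0] = 4×1 = 4; y[1] = 4×4 + 0×1 = 16; y[2] = 4×0 + 0×4 + 1×1 = 1; y[3] = 0×0 + 1×4 + 3×1 = 7; y[4] = 1×0 + 3×4 = 12; y[5] = 3×0 = 0

[4, 16, 1, 7, 12, 0]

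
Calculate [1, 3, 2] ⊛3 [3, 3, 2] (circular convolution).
Use y[k] = Σ_j u[j]·v[(k-j) mod 3]. y[0] = 1×3 + 3×2 + 2×3 = 15; y[1] = 1×3 + 3×3 + 2×2 = 16; y[2] = 1×2 + 3×3 + 2×3 = 17. Result: [15, 16, 17]

[15, 16, 17]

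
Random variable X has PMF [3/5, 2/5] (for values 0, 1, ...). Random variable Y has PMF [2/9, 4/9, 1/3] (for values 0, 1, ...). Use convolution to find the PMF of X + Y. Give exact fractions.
P(X+Y=k) = Σ_i P(X=i)·P(Y=k-i) — a convolution of [3/5, 2/5] and [2/9, 4/9, 1/3]. P(X+Y=0) = (3/5)×(2/9) = 2/15; P(X+Y=1) = (3/5)×(4/9) + (2/5)×(2/9) = 4/15 + 4/45 = 16/45; P(X+Y=2) = (3/5)×(1/3) + (2/5)×(4/9) = 1/5 + 8/45 = 17/45; P(X+Y=3) = (2/5)×(1/3) = 2/15. PMF: [2/15, 16/45, 17/45, 2/15] (sums to 1 ✓)

[2/15, 16/45, 17/45, 2/15]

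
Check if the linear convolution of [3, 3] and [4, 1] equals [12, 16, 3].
Recompute linear convolution of [3, 3] and [4, 1]: y[0] = 3×4 = 12; y[1] = 3×1 + 3×4 = 15; y[2] = 3×1 = 3 → [12, 15, 3]. Compare to given [12, 16, 3]: they differ at index 1: given 16, correct 15, so answer: No

No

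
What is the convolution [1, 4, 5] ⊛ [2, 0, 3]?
y[0] = 1×2 = 2; y[1] = 1×0 + 4×2 = 8; y[2] = 1×3 + 4×0 + 5×2 = 13; y[3] = 4×3 + 5×0 = 12; y[4] = 5×3 = 15

[2, 8, 13, 12, 15]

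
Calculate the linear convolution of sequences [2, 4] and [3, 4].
y[0] = 2×3 = 6; y[1] = 2×4 + 4×3 = 20; y[2] = 4×4 = 16

[6, 20, 16]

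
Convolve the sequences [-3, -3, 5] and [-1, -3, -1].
y[0] = -3×-1 = 3; y[1] = -3×-3 + -3×-1 = 12; y[2] = -3×-1 + -3×-3 + 5×-1 = 7; y[3] = -3×-1 + 5×-3 = -12; y[4] = 5×-1 = -5

[3, 12, 7, -12, -5]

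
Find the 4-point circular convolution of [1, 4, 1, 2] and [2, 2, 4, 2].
Use y[k] = Σ_j f[j]·g[(k-j) mod 4]. y[0] = 1×2 + 4×2 + 1×4 + 2×2 = 18; y[1] = 1×2 + 4×2 + 1×2 + 2×4 = 20; y[2] = 1×4 + 4×2 + 1×2 + 2×2 = 18; y[3] = 1×2 + 4×4 + 1×2 + 2×2 = 24. Result: [18, 20, 18, 24]

[18, 20, 18, 24]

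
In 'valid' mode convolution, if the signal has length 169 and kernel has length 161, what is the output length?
'Valid' mode counts only positions where the kernel fully overlaps the signal: m - n + 1 = 169 - 161 + 1 = 9

9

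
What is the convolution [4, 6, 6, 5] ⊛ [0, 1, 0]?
y[0] = 4×0 = 0; y[1] = 4×1 + 6×0 = 4; y[2] = 4×0 + 6×1 + 6×0 = 6; y[3] = 6×0 + 6×1 + 5×0 = 6; y[4] = 6×0 + 5×1 = 5; y[5] = 5×0 = 0

[0, 4, 6, 6, 5, 0]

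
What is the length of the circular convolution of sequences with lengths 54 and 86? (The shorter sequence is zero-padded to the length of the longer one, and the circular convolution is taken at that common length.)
Circular convolution (zero-padding the shorter input) has length max(m, n) = max(54, 86) = 86

86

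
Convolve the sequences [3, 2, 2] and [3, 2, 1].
y[0] = 3×3 = 9; y[1] = 3×2 + 2×3 = 12; y[2] = 3×1 + 2×2 + 2×3 = 13; y[3] = 2×1 + 2×2 = 6; y[4] = 2×1 = 2

[9, 12, 13, 6, 2]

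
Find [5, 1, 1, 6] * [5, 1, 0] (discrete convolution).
y[0] = 5×5 = 25; y[1] = 5×1 + 1×5 = 10; y[2] = 5×0 + 1×1 + 1×5 = 6; y[3] = 1×0 + 1×1 + 6×5 = 31; y[4] = 1×0 + 6×1 = 6; y[5] = 6×0 = 0

[25, 10, 6, 31, 6, 0]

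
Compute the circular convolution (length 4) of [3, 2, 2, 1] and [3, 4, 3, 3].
Use y[k] = Σ_j f[j]·g[(k-j) mod 4]. y[0] = 3×3 + 2×3 + 2×3 + 1×4 = 25; y[1] = 3×4 + 2×3 + 2×3 + 1×3 = 27; y[2] = 3×3 + 2×4 + 2×3 + 1×3 = 26; y[3] = 3×3 + 2×3 + 2×4 + 1×3 = 26. Result: [25, 27, 26, 26]

[25, 27, 26, 26]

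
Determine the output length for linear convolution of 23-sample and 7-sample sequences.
Linear/full convolution length: m + n - 1 = 23 + 7 - 1 = 29

29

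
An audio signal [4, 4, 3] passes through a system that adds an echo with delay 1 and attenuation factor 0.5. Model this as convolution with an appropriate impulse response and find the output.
Direct-path + delayed-attenuated-path model → impulse response h = [1, 0.5] (1 at lag 0, 0.5 at lag 1). Output y[n] = x[n] + 0.5·x[n - 1] (with x[n] = 0 outside 0..2): y[0] = 4 + 0.5×0 = 4; y[1] = 4 + 0.5×4 = 6.0; y[2] = 3 + 0.5×4 = 5.0; y[3] = 0 + 0.5×3 = 1.5. So y = [4, 6.0, 5.0, 1.5]

[4, 6.0, 5.0, 1.5]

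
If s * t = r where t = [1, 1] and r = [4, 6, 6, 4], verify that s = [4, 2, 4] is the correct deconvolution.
Forward-compute [4, 2, 4] * [1, 1]: r[0] = 4×1 = 4; r[1] = 4×1 + 2×1 = 6; r[2] = 2×1 + 4×1 = 6; r[3] = 4×1 = 4 → [4, 6, 6, 4]. Matches given r = [4, 6, 6, 4], so verified.

Verified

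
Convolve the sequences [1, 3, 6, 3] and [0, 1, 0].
y[0] = 1×0 = 0; y[1] = 1×1 + 3×0 = 1; y[2] = 1×0 + 3×1 + 6×0 = 3; y[3] = 3×0 + 6×1 + 3×0 = 6; y[4] = 6×0 + 3×1 = 3; y[5] = 3×0 = 0

[0, 1, 3, 6, 3, 0]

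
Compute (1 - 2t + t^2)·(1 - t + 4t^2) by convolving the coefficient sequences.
Ascending coefficients: a = [1, -2, 1], b = [1, -1, 4]. c[0] = 1×1 = 1; c[1] = 1×-1 + -2×1 = -3; c[2] = 1×4 + -2×-1 + 1×1 = 7; c[3] = -2×4 + 1×-1 = -9; c[4] = 1×4 = 4. Result coefficients: [1, -3, 7, -9, 4] → 1 - 3t + 7t^2 - 9t^3 + 4t^4

1 - 3t + 7t^2 - 9t^3 + 4t^4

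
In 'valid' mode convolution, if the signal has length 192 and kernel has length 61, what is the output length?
'Valid' mode counts only positions where the kernel fully overlaps the signal: m - n + 1 = 192 - 61 + 1 = 132

132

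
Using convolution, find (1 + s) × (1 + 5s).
Ascending coefficients: a = [1, 1], b = [1, 5]. c[0] = 1×1 = 1; c[1] = 1×5 + 1×1 = 6; c[2] = 1×5 = 5. Result coefficients: [1, 6, 5] → 1 + 6s + 5s^2

1 + 6s + 5s^2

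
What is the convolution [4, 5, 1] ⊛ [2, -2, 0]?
y[0] = 4×2 = 8; y[1] = 4×-2 + 5×2 = 2; y[2] = 4×0 + 5×-2 + 1×2 = -8; y[3] = 5×0 + 1×-2 = -2; y[4] = 1×0 = 0

[8, 2, -8, -2, 0]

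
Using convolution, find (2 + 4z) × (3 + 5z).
Ascending coefficients: a = [2, 4], b = [3, 5]. c[0] = 2×3 = 6; c[1] = 2×5 + 4×3 = 22; c[2] = 4×5 = 20. Result coefficients: [6, 22, 20] → 6 + 22z + 20z^2

6 + 22z + 20z^2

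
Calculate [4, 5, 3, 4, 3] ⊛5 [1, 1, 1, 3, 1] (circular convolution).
Use y[k] = Σ_j a[j]·b[(k-j) mod 5]. y[0] = 4×1 + 5×1 + 3×3 + 4×1 + 3×1 = 25; y[1] = 4×1 + 5×1 + 3×1 + 4×3 + 3×1 = 27; y[2] = 4×1 + 5×1 + 3×1 + 4×1 + 3×3 = 25; y[3] = 4×3 + 5×1 + 3×1 + 4×1 + 3×1 = 27; y[4] = 4×1 + 5×3 + 3×1 + 4×1 + 3×1 = 29. Result: [25, 27, 25, 27, 29]

[25, 27, 25, 27, 29]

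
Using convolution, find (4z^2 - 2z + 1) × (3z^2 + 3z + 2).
Ascending coefficients: a = [1, -2, 4], b = [2, 3, 3]. c[0] = 1×2 = 2; c[1] = 1×3 + -2×2 = -1; c[2] = 1×3 + -2×3 + 4×2 = 5; c[3] = -2×3 + 4×3 = 6; c[4] = 4×3 = 12. Result coefficients: [2, -1, 5, 6, 12] → 12z^4 + 6z^3 + 5z^2 - z + 2

12z^4 + 6z^3 + 5z^2 - z + 2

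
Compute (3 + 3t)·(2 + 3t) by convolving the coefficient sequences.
Ascending coefficients: a = [3, 3], b = [2, 3]. c[0] = 3×2 = 6; c[1] = 3×3 + 3×2 = 15; c[2] = 3×3 = 9. Result coefficients: [6, 15, 9] → 6 + 15t + 9t^2

6 + 15t + 9t^2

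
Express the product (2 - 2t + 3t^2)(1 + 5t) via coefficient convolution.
Ascending coefficients: a = [2, -2, 3], b = [1, 5]. c[0] = 2×1 = 2; c[1] = 2×5 + -2×1 = 8; c[2] = -2×5 + 3×1 = -7; c[3] = 3×5 = 15. Result coefficients: [2, 8, -7, 15] → 2 + 8t - 7t^2 + 15t^3

2 + 8t - 7t^2 + 15t^3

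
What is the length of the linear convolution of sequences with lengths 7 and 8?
Linear/full convolution length: m + n - 1 = 7 + 8 - 1 = 14

14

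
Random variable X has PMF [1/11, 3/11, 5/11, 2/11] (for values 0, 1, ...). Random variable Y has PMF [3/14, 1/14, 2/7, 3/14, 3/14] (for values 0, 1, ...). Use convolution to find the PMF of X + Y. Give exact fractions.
P(X+Y=k) = Σ_i P(X=i)·P(Y=k-i) — a convolution of [1/11, 3/11, 5/11, 2/11] and [3/14, 1/14, 2/7, 3/14, 3/14]. P(X+Y=0) = (1/11)×(3/14) = 3/154; P(X+Y=1) = (1/11)×(1/14) + (3/11)×(3/14) = 1/154 + 9/154 = 5/77; P(X+Y=2) = (1/11)×(2/7) + (3/11)×(1/14) + (5/11)×(3/14) = 2/77 + 3/154 + 15/154 = 1/7; P(X+Y=3) = (1/11)×(3/14) + (3/11)×(2/7) + (5/11)×(1/14) + (2/11)×(3/14) = 3/154 + 6/77 + 5/154 + 3/77 = 13/77; P(X+Y=4) = (1/11)×(3/14) + (3/11)×(3/14) + (5/11)×(2/7) + (2/11)×(1/14) = 3/154 + 9/154 + 10/77 + 1/77 = 17/77; P(X+Y=5) = (3/11)×(3/14) + (5/11)×(3/14) + (2/11)×(2/7) = 9/154 + 15/154 + 4/77 = 16/77; P(X+Y=6) = (5/11)×(3/14) + (2/11)×(3/14) = 15/154 + 3/77 = 3/22; P(X+Y=7) = (2/11)×(3/14) = 3/77. PMF: [3/154, 5/77, 1/7, 13/77, 17/77, 16/77, 3/22, 3/77] (sums to 1 ✓)

[3/154, 5/77, 1/7, 13/77, 17/77, 16/77, 3/22, 3/77]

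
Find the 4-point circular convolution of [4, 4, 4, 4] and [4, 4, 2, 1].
Use y[k] = Σ_j s[j]·t[(k-j) mod 4]. y[0] = 4×4 + 4×1 + 4×2 + 4×4 = 44; y[1] = 4×4 + 4×4 + 4×1 + 4×2 = 44; y[2] = 4×2 + 4×4 + 4×4 + 4×1 = 44; y[3] = 4×1 + 4×2 + 4×4 + 4×4 = 44. Result: [44, 44, 44, 44]

[44, 44, 44, 44]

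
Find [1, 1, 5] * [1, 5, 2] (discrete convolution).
y[0] = 1×1 = 1; y[1] = 1×5 + 1×1 = 6; y[2] = 1×2 + 1×5 + 5×1 = 12; y[3] = 1×2 + 5×5 = 27; y[4] = 5×2 = 10

[1, 6, 12, 27, 10]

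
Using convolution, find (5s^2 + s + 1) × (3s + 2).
Ascending coefficients: a = [1, 1, 5], b = [2, 3]. c[0] = 1×2 = 2; c[1] = 1×3 + 1×2 = 5; c[2] = 1×3 + 5×2 = 13; c[3] = 5×3 = 15. Result coefficients: [2, 5, 13, 15] → 15s^3 + 13s^2 + 5s + 2

15s^3 + 13s^2 + 5s + 2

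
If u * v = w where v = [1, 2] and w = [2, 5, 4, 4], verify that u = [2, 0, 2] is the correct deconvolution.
Forward-compute [2, 0, 2] * [1, 2]: w[0] = 2×1 = 2; w[1] = 2×2 + 0×1 = 4; w[2] = 0×2 + 2×1 = 2; w[3] = 2×2 = 4 → [2, 4, 2, 4]. Does not match given w = [2, 5, 4, 4].

Not verified. [2, 0, 2] * [1, 2] = [2, 4, 2, 4], which differs from [2, 5, 4, 4] at index 1.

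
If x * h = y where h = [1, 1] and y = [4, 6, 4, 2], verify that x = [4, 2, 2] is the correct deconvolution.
Forward-compute [4, 2, 2] * [1, 1]: y[0] = 4×1 = 4; y[1] = 4×1 + 2×1 = 6; y[2] = 2×1 + 2×1 = 4; y[3] = 2×1 = 2 → [4, 6, 4, 2]. Matches given y = [4, 6, 4, 2], so verified.

Verified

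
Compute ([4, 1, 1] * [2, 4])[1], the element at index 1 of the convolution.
Use y[k] = Σ_i a[i]·b[k-i] at k=1. y[1] = 4×4 + 1×2 = 18

18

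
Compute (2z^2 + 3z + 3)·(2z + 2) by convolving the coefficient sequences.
Ascending coefficients: a = [3, 3, 2], b = [2, 2]. c[0] = 3×2 = 6; c[1] = 3×2 + 3×2 = 12; c[2] = 3×2 + 2×2 = 10; c[3] = 2×2 = 4. Result coefficients: [6, 12, 10, 4] → 4z^3 + 10z^2 + 12z + 6

4z^3 + 10z^2 + 12z + 6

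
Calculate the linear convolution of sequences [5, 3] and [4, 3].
y[0] = 5×4 = 20; y[1] = 5×3 + 3×4 = 27; y[2] = 3×3 = 9

[20, 27, 9]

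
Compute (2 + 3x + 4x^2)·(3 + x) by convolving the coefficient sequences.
Ascending coefficients: a = [2, 3, 4], b = [3, 1]. c[0] = 2×3 = 6; c[1] = 2×1 + 3×3 = 11; c[2] = 3×1 + 4×3 = 15; c[3] = 4×1 = 4. Result coefficients: [6, 11, 15, 4] → 6 + 11x + 15x^2 + 4x^3

6 + 11x + 15x^2 + 4x^3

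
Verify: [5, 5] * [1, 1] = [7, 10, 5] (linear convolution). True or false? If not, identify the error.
Recompute linear convolution of [5, 5] and [1, 1]: y[0] = 5×1 = 5; y[1] = 5×1 + 5×1 = 10; y[2] = 5×1 = 5 → [5, 10, 5]. Compare to given [7, 10, 5]: they differ at index 0: given 7, correct 5, so answer: No

No. Error at index 0: given 7, correct 5.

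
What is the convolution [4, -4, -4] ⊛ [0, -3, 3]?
y[0] = 4×0 = 0; y[1] = 4×-3 + -4×0 = -12; y[2] = 4×3 + -4×-3 + -4×0 = 24; y[3] = -4×3 + -4×-3 = 0; y[4] = -4×3 = -12

[0, -12, 24, 0, -12]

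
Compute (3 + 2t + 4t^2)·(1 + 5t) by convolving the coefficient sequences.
Ascending coefficients: a = [3, 2, 4], b = [1, 5]. c[0] = 3×1 = 3; c[1] = 3×5 + 2×1 = 17; c[2] = 2×5 + 4×1 = 14; c[3] = 4×5 = 20. Result coefficients: [3, 17, 14, 20] → 3 + 17t + 14t^2 + 20t^3

3 + 17t + 14t^2 + 20t^3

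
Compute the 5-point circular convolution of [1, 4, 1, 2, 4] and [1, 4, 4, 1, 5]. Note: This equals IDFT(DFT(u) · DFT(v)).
Either evaluate y[k] = Σ_j u[j]·v[(k-j) mod 5] directly, or use IDFT(DFT(u) · DFT(v)). y[0] = 1×1 + 4×5 + 1×1 + 2×4 + 4×4 = 46; y[1] = 1×4 + 4×1 + 1×5 + 2×1 + 4×4 = 31; y[2] = 1×4 + 4×4 + 1×1 + 2×5 + 4×1 = 35; y[3] = 1×1 + 4×4 + 1×4 + 2×1 + 4×5 = 43; y[4] = 1×5 + 4×1 + 1×4 + 2×4 + 4×1 = 25. Result: [46, 31, 35, 43, 25]

[46, 31, 35, 43, 25]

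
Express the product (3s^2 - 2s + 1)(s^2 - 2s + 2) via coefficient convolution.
Ascending coefficients: a = [1, -2, 3], b = [2, -2, 1]. c[0] = 1×2 = 2; c[1] = 1×-2 + -2×2 = -6; c[2] = 1×1 + -2×-2 + 3×2 = 11; c[3] = -2×1 + 3×-2 = -8; c[4] = 3×1 = 3. Result coefficients: [2, -6, 11, -8, 3] → 3s^4 - 8s^3 + 11s^2 - 6s + 2

3s^4 - 8s^3 + 11s^2 - 6s + 2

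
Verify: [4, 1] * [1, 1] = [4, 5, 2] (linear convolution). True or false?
Recompute linear convolution of [4, 1] and [1, 1]: y[0] = 4×1 = 4; y[1] = 4×1 + 1×1 = 5; y[2] = 1×1 = 1 → [4, 5, 1]. Compare to given [4, 5, 2]: they differ at index 2: given 2, correct 1, so answer: No

No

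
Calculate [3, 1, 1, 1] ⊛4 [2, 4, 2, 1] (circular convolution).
Use y[k] = Σ_j u[j]·v[(k-j) mod 4]. y[0] = 3×2 + 1×1 + 1×2 + 1×4 = 13; y[1] = 3×4 + 1×2 + 1×1 + 1×2 = 17; y[2] = 3×2 + 1×4 + 1×2 + 1×1 = 13; y[3] = 3×1 + 1×2 + 1×4 + 1×2 = 11. Result: [13, 17, 13, 11]

[13, 17, 13, 11]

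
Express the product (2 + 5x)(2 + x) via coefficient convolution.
Ascending coefficients: a = [2, 5], b = [2, 1]. c[0] = 2×2 = 4; c[1] = 2×1 + 5×2 = 12; c[2] = 5×1 = 5. Result coefficients: [4, 12, 5] → 4 + 12x + 5x^2

4 + 12x + 5x^2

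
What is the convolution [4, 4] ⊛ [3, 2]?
y[0] = 4×3 = 12; y[1] = 4×2 + 4×3 = 20; y[2] = 4×2 = 8

[12, 20, 8]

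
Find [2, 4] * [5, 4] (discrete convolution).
y[0] = 2×5 = 10; y[1] = 2×4 + 4×5 = 28; y[2] = 4×4 = 16

[10, 28, 16]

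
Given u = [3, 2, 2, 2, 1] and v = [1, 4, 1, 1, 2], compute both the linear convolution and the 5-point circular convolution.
Linear: y_lin[0] = 3×1 = 3; y_lin[1] = 3×4 + 2×1 = 14; y_lin[2] = 3×1 + 2×4 + 2×1 = 13; y_lin[3] = 3×1 + 2×1 + 2×4 + 2×1 = 15; y_lin[4] = 3×2 + 2×1 + 2×1 + 2×4 + 1×1 = 19; y_lin[5] = 2×2 + 2×1 + 2×1 + 1×4 = 12; y_lin[6] = 2×2 + 2×1 + 1×1 = 7; y_lin[7] = 2×2 + 1×1 = 5; y_lin[8] = 1×2 = 2 → [3, 14, 13, 15, 19, 12, 7, 5, 2]. Circular (length 5): y[0] = 3×1 + 2×2 + 2×1 + 2×1 + 1×4 = 15; y[1] = 3×4 + 2×1 + 2×2 + 2×1 + 1×1 = 21; y[2] = 3×1 + 2×4 + 2×1 + 2×2 + 1×1 = 18; y[3] = 3×1 + 2×1 + 2×4 + 2×1 + 1×2 = 17; y[4] = 3×2 + 2×1 + 2×1 + 2×4 + 1×1 = 19 → [15, 21, 18, 17, 19]

Linear: [3, 14, 13, 15, 19, 12, 7, 5, 2], Circular: [15, 21, 18, 17, 19]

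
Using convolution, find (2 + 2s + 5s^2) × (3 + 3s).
Ascending coefficients: a = [2, 2, 5], b = [3, 3]. c[0] = 2×3 = 6; c[1] = 2×3 + 2×3 = 12; c[2] = 2×3 + 5×3 = 21; c[3] = 5×3 = 15. Result coefficients: [6, 12, 21, 15] → 6 + 12s + 21s^2 + 15s^3

6 + 12s + 21s^2 + 15s^3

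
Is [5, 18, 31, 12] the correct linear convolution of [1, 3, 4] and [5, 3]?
Recompute linear convolution of [1, 3, 4] and [5, 3]: y[0] = 1×5 = 5; y[1] = 1×3 + 3×5 = 18; y[2] = 3×3 + 4×5 = 29; y[3] = 4×3 = 12 → [5, 18, 29, 12]. Compare to given [5, 18, 31, 12]: they differ at index 2: given 31, correct 29, so answer: No

No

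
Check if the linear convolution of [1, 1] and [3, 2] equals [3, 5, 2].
Recompute linear convolution of [1, 1] and [3, 2]: y[0] = 1×3 = 3; y[1] = 1×2 + 1×3 = 5; y[2] = 1×2 = 2 → [3, 5, 2]. Given [3, 5, 2] matches, so answer: Yes

Yes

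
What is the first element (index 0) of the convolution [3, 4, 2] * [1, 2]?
Use y[k] = Σ_i a[i]·b[k-i] at k=0. y[0] = 3×1 = 3

3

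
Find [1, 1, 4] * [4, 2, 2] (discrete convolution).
y[0] = 1×4 = 4; y[1] = 1×2 + 1×4 = 6; y[2] = 1×2 + 1×2 + 4×4 = 20; y[3] = 1×2 + 4×2 = 10; y[4] = 4×2 = 8

[4, 6, 20, 10, 8]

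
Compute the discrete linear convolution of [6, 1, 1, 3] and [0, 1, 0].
y[0] = 6×0 = 0; y[1] = 6×1 + 1×0 = 6; y[2] = 6×0 + 1×1 + 1×0 = 1; y[3] = 1×0 + 1×1 + 3×0 = 1; y[4] = 1×0 + 3×1 = 3; y[5] = 3×0 = 0

[0, 6, 1, 1, 3, 0]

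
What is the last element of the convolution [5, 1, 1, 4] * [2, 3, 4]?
Use y[k] = Σ_i a[i]·b[k-i] at k=5. y[5] = 4×4 = 16

16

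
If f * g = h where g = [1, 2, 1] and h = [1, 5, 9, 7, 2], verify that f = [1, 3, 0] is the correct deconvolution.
Forward-compute [1, 3, 0] * [1, 2, 1]: h[0] = 1×1 = 1; h[1] = 1×2 + 3×1 = 5; h[2] = 1×1 + 3×2 + 0×1 = 7; h[3] = 3×1 + 0×2 = 3; h[4] = 0×1 = 0 → [1, 5, 7, 3, 0]. Does not match given h = [1, 5, 9, 7, 2].

Not verified. [1, 3, 0] * [1, 2, 1] = [1, 5, 7, 3, 0], which differs from [1, 5, 9, 7, 2] at index 2.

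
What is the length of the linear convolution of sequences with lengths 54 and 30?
Linear/full convolution length: m + n - 1 = 54 + 30 - 1 = 83

83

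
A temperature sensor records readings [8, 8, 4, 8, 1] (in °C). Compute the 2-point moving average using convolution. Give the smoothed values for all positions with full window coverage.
2-point moving average kernel = [1, 1]. Apply in 'valid' mode (full window coverage): avg[0] = (8 + 8) / 2 = 8.0; avg[1] = (8 + 4) / 2 = 6.0; avg[2] = (4 + 8) / 2 = 6.0; avg[3] = (8 + 1) / 2 = 4.5. Smoothed values: [8.0, 6.0, 6.0, 4.5]

[8.0, 6.0, 6.0, 4.5]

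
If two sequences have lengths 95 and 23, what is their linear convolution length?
Linear/full convolution length: m + n - 1 = 95 + 23 - 1 = 117

117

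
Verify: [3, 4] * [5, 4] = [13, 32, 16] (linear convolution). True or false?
Recompute linear convolution of [3, 4] and [5, 4]: y[0] = 3×5 = 15; y[1] = 3×4 + 4×5 = 32; y[2] = 4×4 = 16 → [15, 32, 16]. Compare to given [13, 32, 16]: they differ at index 0: given 13, correct 15, so answer: No

No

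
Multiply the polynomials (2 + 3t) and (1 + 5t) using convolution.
Ascending coefficients: a = [2, 3], b = [1, 5]. c[0] = 2×1 = 2; c[1] = 2×5 + 3×1 = 13; c[2] = 3×5 = 15. Result coefficients: [2, 13, 15] → 2 + 13t + 15t^2

2 + 13t + 15t^2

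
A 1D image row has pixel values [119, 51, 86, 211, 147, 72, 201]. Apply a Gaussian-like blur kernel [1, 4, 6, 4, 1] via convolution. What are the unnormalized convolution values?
Convolve image row [119, 51, 86, 211, 147, 72, 201] with kernel [1, 4, 6, 4, 1]: y[0] = 119×1 = 119; y[1] = 119×4 + 51×1 = 527; y[2] = 119×6 + 51×4 + 86×1 = 1004; y[3] = 119×4 + 51×6 + 86×4 + 211×1 = 1337; y[4] = 119×1 + 51×4 + 86×6 + 211×4 + 147×1 = 1830; y[5] = 51×1 + 86×4 + 211×6 + 147×4 + 72×1 = 2321; y[6] = 86×1 + 211×4 + 147×6 + 72×4 + 201×1 = 2301; y[7] = 211×1 + 147×4 + 72×6 + 201×4 = 2035; y[8] = 147×1 + 72×4 + 201×6 = 1641; y[9] = 72×1 + 201×4 = 876; y[10] = 201×1 = 201 → [119, 527, 1004, 1337, 1830, 2321, 2301, 2035, 1641, 876, 201]. Normalization factor = sum(kernel) = 16.

[119, 527, 1004, 1337, 1830, 2321, 2301, 2035, 1641, 876, 201]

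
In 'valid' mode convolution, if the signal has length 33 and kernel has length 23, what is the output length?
'Valid' mode counts only positions where the kernel fully overlaps the signal: m - n + 1 = 33 - 23 + 1 = 11

11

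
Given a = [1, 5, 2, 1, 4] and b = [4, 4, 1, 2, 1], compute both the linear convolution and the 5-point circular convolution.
Linear: y_lin[0] = 1×4 = 4; y_lin[1] = 1×4 + 5×4 = 24; y_lin[2] = 1×1 + 5×4 + 2×4 = 29; y_lin[3] = 1×2 + 5×1 + 2×4 + 1×4 = 19; y_lin[4] = 1×1 + 5×2 + 2×1 + 1×4 + 4×4 = 33; y_lin[5] = 5×1 + 2×2 + 1×1 + 4×4 = 26; y_lin[6] = 2×1 + 1×2 + 4×1 = 8; y_lin[7] = 1×1 + 4×2 = 9; y_lin[8] = 4×1 = 4 → [4, 24, 29, 19, 33, 26, 8, 9, 4]. Circular (length 5): y[0] = 1×4 + 5×1 + 2×2 + 1×1 + 4×4 = 30; y[1] = 1×4 + 5×4 + 2×1 + 1×2 + 4×1 = 32; y[2] = 1×1 + 5×4 + 2×4 + 1×1 + 4×2 = 38; y[3] = 1×2 + 5×1 + 2×4 + 1×4 + 4×1 = 23; y[4] = 1×1 + 5×2 + 2×1 + 1×4 + 4×4 = 33 → [30, 32, 38, 23, 33]

Linear: [4, 24, 29, 19, 33, 26, 8, 9, 4], Circular: [30, 32, 38, 23, 33]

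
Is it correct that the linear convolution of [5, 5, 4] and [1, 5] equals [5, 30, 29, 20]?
Recompute linear convolution of [5, 5, 4] and [1, 5]: y[0] = 5×1 = 5; y[1] = 5×5 + 5×1 = 30; y[2] = 5×5 + 4×1 = 29; y[3] = 4×5 = 20 → [5, 30, 29, 20]. Given [5, 30, 29, 20] matches, so answer: Yes

Yes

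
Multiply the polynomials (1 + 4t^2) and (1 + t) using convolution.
Ascending coefficients: a = [1, 0, 4], b = [1, 1]. c[0] = 1×1 = 1; c[1] = 1×1 + 0×1 = 1; c[2] = 0×1 + 4×1 = 4; c[3] = 4×1 = 4. Result coefficients: [1, 1, 4, 4] → 1 + t + 4t^2 + 4t^3

1 + t + 4t^2 + 4t^3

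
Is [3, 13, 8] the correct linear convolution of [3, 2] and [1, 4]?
Recompute linear convolution of [3, 2] and [1, 4]: y[0] = 3×1 = 3; y[1] = 3×4 + 2×1 = 14; y[2] = 2×4 = 8 → [3, 14, 8]. Compare to given [3, 13, 8]: they differ at index 1: given 13, correct 14, so answer: No

No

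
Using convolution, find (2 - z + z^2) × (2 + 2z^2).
Ascending coefficients: a = [2, -1, 1], b = [2, 0, 2]. c[0] = 2×2 = 4; c[1] = 2×0 + -1×2 = -2; c[2] = 2×2 + -1×0 + 1×2 = 6; c[3] = -1×2 + 1×0 = -2; c[4] = 1×2 = 2. Result coefficients: [4, -2, 6, -2, 2] → 4 - 2z + 6z^2 - 2z^3 + 2z^4

4 - 2z + 6z^2 - 2z^3 + 2z^4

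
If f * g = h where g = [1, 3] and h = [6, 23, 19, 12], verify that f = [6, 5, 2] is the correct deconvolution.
Forward-compute [6, 5, 2] * [1, 3]: h[0] = 6×1 = 6; h[1] = 6×3 + 5×1 = 23; h[2] = 5×3 + 2×1 = 17; h[3] = 2×3 = 6 → [6, 23, 17, 6]. Does not match given h = [6, 23, 19, 12].

Not verified. [6, 5, 2] * [1, 3] = [6, 23, 17, 6], which differs from [6, 23, 19, 12] at index 2.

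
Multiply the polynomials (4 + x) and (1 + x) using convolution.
Ascending coefficients: a = [4, 1], b = [1, 1]. c[0] = 4×1 = 4; c[1] = 4×1 + 1×1 = 5; c[2] = 1×1 = 1. Result coefficients: [4, 5, 1] → 4 + 5x + x^2

4 + 5x + x^2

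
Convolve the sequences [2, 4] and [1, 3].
y[0] = 2×1 = 2; y[1] = 2×3 + 4×1 = 10; y[2] = 4×3 = 12

[2, 10, 12]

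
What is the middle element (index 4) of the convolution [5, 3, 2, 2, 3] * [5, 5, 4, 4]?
Use y[k] = Σ_i a[i]·b[k-i] at k=4. y[4] = 3×4 + 2×4 + 2×5 + 3×5 = 45

45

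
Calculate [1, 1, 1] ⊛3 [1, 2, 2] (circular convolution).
Use y[k] = Σ_j x[j]·h[(k-j) mod 3]. y[0] = 1×1 + 1×2 + 1×2 = 5; y[1] = 1×2 + 1×1 + 1×2 = 5; y[2] = 1×2 + 1×2 + 1×1 = 5. Result: [5, 5, 5]

[5, 5, 5]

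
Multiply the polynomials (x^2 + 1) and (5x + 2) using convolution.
Ascending coefficients: a = [1, 0, 1], b = [2, 5]. c[0] = 1×2 = 2; c[1] = 1×5 + 0×2 = 5; c[2] = 0×5 + 1×2 = 2; c[3] = 1×5 = 5. Result coefficients: [2, 5, 2, 5] → 5x^3 + 2x^2 + 5x + 2

5x^3 + 2x^2 + 5x + 2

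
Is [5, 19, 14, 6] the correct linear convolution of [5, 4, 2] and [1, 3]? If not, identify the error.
Recompute linear convolution of [5, 4, 2] and [1, 3]: y[0] = 5×1 = 5; y[1] = 5×3 + 4×1 = 19; y[2] = 4×3 + 2×1 = 14; y[3] = 2×3 = 6 → [5, 19, 14, 6]. Given [5, 19, 14, 6] matches, so answer: Yes

Yes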